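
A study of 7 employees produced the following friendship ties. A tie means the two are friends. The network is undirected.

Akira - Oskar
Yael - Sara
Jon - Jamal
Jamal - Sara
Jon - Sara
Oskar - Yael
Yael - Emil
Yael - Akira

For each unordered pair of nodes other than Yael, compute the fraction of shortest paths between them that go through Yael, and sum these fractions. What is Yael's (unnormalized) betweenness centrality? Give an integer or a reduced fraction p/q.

11

Pairs whose geodesics pass through Yael — Akira–Emil: 1; Akira–Jamal: 1; Akira–Sara: 1; Akira–Jon: 1; Oskar–Emil: 1; Oskar–Jamal: 1; Oskar–Sara: 1; Oskar–Jon: 1; Emil–Jamal: 1; Emil–Sara: 1; Emil–Jon: 1.
All other pairs contribute 0.
Summing the contributions gives betweenness(Yael) = 11.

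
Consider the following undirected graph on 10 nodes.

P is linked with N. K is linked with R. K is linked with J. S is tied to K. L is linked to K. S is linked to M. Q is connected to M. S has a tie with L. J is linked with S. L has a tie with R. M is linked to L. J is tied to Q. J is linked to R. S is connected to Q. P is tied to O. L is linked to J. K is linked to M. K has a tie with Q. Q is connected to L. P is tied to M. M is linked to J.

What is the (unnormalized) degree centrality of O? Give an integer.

1

O is directly tied to P. That is 1 neighbor, so the degree of O is 1.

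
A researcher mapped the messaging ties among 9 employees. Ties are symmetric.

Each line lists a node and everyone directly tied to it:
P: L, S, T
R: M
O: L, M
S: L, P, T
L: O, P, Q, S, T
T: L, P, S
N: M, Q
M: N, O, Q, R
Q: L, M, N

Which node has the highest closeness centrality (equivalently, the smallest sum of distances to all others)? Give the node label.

L

Farness (sum of distances to all others) for each node — L:12, M:15, N:17, O:14, P:17, Q:13, R:22, S:17, T:17.
The smallest farness is 12, for L, so L has the highest closeness.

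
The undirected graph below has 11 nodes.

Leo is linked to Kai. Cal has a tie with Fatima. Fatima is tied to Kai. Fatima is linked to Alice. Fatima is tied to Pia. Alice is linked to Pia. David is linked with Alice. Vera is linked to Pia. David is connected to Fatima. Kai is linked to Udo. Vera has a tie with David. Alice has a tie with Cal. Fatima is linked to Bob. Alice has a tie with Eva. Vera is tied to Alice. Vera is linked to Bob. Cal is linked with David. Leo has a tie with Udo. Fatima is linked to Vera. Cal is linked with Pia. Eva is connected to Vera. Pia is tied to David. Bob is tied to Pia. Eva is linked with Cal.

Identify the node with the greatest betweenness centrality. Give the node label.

Unnormalized betweenness of each node: Alice:11/5, Bob:0, Cal:2, David:1/5, Eva:1/5, Fatima:671/30, Kai:16, Leo:0, Pia:41/30, Udo:0, Vera:11/3.
Fatima has the largest value, 671/30, making it the main broker — the node through which the most shortest paths run.

Fatima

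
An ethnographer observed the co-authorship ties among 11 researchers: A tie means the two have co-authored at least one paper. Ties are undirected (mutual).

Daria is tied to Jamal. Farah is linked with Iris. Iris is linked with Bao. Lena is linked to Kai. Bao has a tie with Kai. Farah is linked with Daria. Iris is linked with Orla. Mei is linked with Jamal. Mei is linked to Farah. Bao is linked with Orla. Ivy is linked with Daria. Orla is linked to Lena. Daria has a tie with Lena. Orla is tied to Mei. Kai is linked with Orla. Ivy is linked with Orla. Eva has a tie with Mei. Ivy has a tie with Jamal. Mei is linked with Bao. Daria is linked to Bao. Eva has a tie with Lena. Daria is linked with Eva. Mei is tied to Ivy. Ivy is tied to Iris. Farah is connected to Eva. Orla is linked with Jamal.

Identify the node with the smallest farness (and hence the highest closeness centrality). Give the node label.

Farness (sum of distances to all others) for each node — Bao:15, Daria:14, Eva:16, Farah:17, Iris:16, Ivy:15, Jamal:16, Kai:18, Lena:16, Mei:14, Orla:13.
The smallest farness is 13, for Orla, so Orla has the highest closeness.

Orla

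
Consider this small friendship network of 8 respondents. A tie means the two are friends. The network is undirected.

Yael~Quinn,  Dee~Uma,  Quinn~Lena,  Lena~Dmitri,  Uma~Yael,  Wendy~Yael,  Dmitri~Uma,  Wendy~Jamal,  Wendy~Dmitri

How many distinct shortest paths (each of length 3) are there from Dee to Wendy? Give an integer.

The shortest distance is 3. The length-3 paths are: Dee–Uma–Yael–Wendy; Dee–Uma–Dmitri–Wendy.
That gives 2 distinct shortest paths.

2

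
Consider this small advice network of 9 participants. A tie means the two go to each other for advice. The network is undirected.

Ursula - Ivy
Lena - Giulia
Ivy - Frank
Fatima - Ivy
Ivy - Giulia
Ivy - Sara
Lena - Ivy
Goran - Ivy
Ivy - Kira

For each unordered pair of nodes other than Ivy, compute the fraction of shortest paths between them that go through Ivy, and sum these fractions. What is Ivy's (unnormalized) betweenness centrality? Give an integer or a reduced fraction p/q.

Pairs whose geodesics pass through Ivy — Sara–Frank: 1; Sara–Lena: 1; Sara–Fatima: 1; Sara–Kira: 1; Sara–Goran: 1; Sara–Ursula: 1; Sara–Giulia: 1; Frank–Lena: 1; Frank–Fatima: 1; Frank–Kira: 1; Frank–Goran: 1; Frank–Ursula: 1; Frank–Giulia: 1; Lena–Fatima: 1 … (+13 more pairs).
All other pairs contribute 0.
Summing the contributions gives betweenness(Ivy) = 27.

27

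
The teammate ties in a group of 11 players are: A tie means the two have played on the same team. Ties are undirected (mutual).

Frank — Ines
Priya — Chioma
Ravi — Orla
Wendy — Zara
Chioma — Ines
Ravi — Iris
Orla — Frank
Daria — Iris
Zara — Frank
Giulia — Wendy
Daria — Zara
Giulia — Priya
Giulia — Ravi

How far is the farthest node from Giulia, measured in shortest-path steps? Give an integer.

3

Distances from Giulia: Chioma:2, Daria:3, Frank:3, Ines:3, Iris:2, Orla:2, Priya:1, Ravi:1, Wendy:1, Zara:2.
The largest is 3 (to Ines, Frank, and Daria), so the eccentricity of Giulia is 3.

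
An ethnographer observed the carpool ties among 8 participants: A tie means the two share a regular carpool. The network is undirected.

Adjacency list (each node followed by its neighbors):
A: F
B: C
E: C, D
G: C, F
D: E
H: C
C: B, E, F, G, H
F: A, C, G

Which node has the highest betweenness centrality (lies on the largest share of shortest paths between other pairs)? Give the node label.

Unnormalized betweenness of each node: A:0, B:0, C:17, D:0, E:6, F:6, G:0, H:0.
C has the largest value, 17, making it the main broker — the node through which the most shortest paths run.

C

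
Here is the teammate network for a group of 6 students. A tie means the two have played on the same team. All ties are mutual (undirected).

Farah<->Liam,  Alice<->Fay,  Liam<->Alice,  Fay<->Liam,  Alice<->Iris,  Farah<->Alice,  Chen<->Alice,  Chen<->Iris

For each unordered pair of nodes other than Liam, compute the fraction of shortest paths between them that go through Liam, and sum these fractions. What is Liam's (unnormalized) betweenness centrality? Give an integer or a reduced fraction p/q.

Pairs whose geodesics pass through Liam — Farah–Fay: 1/2.
All other pairs contribute 0.
Summing the contributions gives betweenness(Liam) = 1/2.

1/2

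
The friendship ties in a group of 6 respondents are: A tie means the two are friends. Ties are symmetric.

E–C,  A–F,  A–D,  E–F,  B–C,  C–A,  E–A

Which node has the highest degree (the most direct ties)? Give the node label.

Degrees — A:4, B:1, C:3, D:1, E:3, F:2.
The maximum is 4, attained only by A.

A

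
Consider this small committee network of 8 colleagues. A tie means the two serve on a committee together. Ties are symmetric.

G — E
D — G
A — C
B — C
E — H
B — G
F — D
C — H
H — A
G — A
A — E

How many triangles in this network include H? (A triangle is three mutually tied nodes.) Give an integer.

2

H's neighbors: A, C, and E.
Neighbor pairs that are themselves tied: H–A–C; H–A–E. Each forms one triangle with H, for 2 in total.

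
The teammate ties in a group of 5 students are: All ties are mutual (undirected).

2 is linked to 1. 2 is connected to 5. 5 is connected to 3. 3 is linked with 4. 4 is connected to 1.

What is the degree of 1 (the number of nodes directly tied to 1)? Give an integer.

1 is directly tied to 2 and 4. That is 2 neighbors, so the degree of 1 is 2.

2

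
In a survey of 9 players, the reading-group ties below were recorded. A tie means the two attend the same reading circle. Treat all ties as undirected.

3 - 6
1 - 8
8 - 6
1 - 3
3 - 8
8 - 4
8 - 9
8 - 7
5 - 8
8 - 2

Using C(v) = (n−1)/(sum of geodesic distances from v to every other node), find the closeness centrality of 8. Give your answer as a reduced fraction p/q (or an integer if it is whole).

Distances from 8: 1:1, 2:1, 3:1, 4:1, 5:1, 6:1, 7:1, 9:1. Sum = 8.
n = 9, so closeness = 8/8 = 1.

1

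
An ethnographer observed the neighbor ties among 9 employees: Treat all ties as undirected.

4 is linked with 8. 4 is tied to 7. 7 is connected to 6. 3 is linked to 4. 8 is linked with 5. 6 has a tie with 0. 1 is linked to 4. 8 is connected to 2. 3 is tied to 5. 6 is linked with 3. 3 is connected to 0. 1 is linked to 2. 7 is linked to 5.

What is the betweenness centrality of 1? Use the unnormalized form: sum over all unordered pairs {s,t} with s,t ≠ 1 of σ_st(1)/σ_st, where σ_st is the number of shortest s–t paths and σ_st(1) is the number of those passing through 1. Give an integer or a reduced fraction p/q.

Pairs whose geodesics pass through 1 — 0–2: 1/3; 3–2: 1/3; 2–4: 1/2; 2–7: 1/3; 2–6: 2/6.
All other pairs contribute 0.
Summing the contributions gives betweenness(1) = 11/6.

11/6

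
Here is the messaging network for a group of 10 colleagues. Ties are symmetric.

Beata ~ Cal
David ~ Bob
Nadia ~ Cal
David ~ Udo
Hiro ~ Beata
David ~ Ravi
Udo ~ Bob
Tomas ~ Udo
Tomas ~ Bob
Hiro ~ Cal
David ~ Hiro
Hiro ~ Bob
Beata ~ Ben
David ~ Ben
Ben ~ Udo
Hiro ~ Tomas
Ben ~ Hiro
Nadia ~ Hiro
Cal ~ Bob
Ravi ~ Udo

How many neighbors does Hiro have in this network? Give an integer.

7

Hiro is directly tied to Beata, Ben, Bob, Cal, David, Nadia, and Tomas. That is 7 neighbors, so the degree of Hiro is 7.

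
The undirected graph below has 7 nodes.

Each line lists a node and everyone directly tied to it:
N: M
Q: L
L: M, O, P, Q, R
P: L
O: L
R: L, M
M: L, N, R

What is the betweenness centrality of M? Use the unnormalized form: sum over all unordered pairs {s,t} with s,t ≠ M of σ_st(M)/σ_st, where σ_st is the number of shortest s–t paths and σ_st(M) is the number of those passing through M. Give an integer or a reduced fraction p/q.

5

Pairs whose geodesics pass through M — R–N: 1; O–N: 1; P–N: 1; L–N: 1; N–Q: 1.
All other pairs contribute 0.
Summing the contributions gives betweenness(M) = 5.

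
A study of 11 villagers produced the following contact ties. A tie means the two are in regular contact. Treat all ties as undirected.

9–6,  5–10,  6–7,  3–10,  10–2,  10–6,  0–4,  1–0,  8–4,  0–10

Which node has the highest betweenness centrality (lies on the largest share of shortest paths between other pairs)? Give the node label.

10

Unnormalized betweenness of each node: 0:23, 1:0, 2:0, 3:0, 4:9, 5:0, 6:17, 7:0, 8:0, 9:0, 10:36.
10 has the largest value, 36, making it the main broker — the node through which the most shortest paths run.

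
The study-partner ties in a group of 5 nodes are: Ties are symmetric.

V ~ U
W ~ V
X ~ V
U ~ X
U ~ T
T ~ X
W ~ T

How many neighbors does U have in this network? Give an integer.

3

U is directly tied to T, V, and X. That is 3 neighbors, so the degree of U is 3.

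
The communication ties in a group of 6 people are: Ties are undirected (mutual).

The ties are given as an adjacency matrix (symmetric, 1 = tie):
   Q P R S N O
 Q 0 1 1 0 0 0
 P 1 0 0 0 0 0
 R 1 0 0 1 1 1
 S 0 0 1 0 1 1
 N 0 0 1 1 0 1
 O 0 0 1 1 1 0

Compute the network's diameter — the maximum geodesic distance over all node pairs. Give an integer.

Eccentricity of each node (its greatest distance to any other): N:3, O:3, P:3, Q:2, R:2, S:3.
The maximum eccentricity is 3, realized for instance by the pair P–S via P – Q – R – S. So the diameter is 3.

3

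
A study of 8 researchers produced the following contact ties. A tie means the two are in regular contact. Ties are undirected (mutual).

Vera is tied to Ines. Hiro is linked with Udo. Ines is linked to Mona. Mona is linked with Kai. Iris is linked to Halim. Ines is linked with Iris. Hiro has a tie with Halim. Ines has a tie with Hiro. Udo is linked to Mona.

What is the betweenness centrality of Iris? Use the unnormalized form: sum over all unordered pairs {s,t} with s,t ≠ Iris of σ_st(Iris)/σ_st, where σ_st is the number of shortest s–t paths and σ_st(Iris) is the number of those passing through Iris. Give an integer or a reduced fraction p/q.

Pairs whose geodesics pass through Iris — Halim–Mona: 1/3; Halim–Kai: 1/3; Halim–Vera: 1/2; Halim–Ines: 1/2.
All other pairs contribute 0.
Summing the contributions gives betweenness(Iris) = 5/3.

5/3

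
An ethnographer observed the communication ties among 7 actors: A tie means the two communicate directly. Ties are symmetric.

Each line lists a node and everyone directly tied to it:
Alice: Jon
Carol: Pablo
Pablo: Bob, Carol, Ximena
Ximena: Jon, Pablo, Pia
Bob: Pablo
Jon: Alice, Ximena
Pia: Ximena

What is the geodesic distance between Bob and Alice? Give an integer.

One shortest route is Bob – Pablo – Ximena – Jon – Alice, which uses 4 edges, and at distance 3 from Bob we only reach {Jon, Pia}, which does not include Alice. So d(Bob,Alice) = 4.

4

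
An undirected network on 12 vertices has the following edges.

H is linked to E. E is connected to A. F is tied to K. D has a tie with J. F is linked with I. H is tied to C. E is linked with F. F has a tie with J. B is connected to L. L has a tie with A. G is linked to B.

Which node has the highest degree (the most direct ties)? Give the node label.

Degrees — A:2, B:2, C:1, D:1, E:3, F:4, G:1, H:2, I:1, J:2, K:1, L:2.
The maximum is 4, attained only by F.

F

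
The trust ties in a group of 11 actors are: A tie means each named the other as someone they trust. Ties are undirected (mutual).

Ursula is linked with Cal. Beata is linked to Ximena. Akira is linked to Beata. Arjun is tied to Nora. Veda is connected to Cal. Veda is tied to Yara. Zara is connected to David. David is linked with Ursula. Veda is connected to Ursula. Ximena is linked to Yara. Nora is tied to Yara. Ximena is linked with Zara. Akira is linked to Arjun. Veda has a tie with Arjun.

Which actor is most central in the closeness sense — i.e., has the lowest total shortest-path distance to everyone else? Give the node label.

Farness (sum of distances to all others) for each node — Akira:24, Arjun:21, Beata:25, Cal:24, David:25, Nora:24, Ursula:22, Veda:18, Ximena:20, Yara:19, Zara:24.
The smallest farness is 18, for Veda, so Veda has the highest closeness.

Veda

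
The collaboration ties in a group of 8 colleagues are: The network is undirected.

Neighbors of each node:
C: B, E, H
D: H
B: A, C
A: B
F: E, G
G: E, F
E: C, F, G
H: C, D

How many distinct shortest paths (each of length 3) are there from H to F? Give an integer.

1

The shortest distance is 3, and the only length-3 path is H–C–E–F. So there is exactly 1 shortest path.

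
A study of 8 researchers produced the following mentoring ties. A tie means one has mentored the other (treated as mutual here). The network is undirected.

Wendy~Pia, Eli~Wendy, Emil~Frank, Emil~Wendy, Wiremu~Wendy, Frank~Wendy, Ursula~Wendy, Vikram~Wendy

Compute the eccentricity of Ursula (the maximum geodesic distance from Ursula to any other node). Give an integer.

2

Distances from Ursula: Eli:2, Emil:2, Frank:2, Pia:2, Vikram:2, Wendy:1, Wiremu:2.
The largest is 2 (to Wiremu, Eli, Emil, Pia, Vikram, and Frank), so the eccentricity of Ursula is 2.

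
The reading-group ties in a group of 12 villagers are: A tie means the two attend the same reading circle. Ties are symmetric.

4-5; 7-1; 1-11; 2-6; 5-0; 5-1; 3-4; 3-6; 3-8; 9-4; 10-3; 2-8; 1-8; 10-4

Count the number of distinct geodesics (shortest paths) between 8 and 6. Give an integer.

The shortest distance is 2. The length-2 paths are: 8–3–6; 8–2–6.
That gives 2 distinct shortest paths.

2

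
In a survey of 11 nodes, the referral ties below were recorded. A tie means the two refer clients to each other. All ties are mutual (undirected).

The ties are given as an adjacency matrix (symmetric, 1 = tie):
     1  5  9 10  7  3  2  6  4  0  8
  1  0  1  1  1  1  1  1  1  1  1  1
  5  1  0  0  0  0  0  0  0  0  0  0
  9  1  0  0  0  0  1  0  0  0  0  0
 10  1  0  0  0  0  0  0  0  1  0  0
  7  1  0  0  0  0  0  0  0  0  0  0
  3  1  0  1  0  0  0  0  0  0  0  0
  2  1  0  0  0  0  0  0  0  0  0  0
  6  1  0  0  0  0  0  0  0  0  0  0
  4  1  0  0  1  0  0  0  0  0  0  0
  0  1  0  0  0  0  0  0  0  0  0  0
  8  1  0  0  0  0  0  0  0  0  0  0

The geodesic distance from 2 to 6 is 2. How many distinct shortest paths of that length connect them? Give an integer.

The shortest distance is 2, and the only length-2 path is 2–1–6. So there is exactly 1 shortest path.

1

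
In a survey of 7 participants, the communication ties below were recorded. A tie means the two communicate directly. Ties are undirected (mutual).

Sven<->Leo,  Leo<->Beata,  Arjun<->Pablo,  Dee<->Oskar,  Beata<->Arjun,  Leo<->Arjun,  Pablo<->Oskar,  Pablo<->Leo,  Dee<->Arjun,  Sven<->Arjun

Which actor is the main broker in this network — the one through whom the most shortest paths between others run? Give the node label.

Arjun

Unnormalized betweenness of each node: Arjun:19/3, Beata:0, Dee:7/6, Leo:13/6, Oskar:1/2, Pablo:17/6, Sven:0.
Arjun has the largest value, 19/3, making it the main broker — the node through which the most shortest paths run.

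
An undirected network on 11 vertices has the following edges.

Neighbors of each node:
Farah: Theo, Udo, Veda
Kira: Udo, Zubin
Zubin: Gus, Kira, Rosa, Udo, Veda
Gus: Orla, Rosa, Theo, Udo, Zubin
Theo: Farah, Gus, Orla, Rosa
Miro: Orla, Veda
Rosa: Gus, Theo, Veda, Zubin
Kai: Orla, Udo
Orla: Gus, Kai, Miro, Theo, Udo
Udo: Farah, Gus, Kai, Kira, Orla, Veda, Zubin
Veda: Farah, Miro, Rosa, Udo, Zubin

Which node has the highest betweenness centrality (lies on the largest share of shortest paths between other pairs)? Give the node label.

Unnormalized betweenness of each node: Farah:31/30, Gus:89/30, Kai:0, Kira:0, Miro:1/2, Orla:94/15, Rosa:23/15, Theo:11/5, Udo:61/5, Veda:57/10, Zubin:18/5.
Udo has the largest value, 61/5, making it the main broker — the node through which the most shortest paths run.

Udo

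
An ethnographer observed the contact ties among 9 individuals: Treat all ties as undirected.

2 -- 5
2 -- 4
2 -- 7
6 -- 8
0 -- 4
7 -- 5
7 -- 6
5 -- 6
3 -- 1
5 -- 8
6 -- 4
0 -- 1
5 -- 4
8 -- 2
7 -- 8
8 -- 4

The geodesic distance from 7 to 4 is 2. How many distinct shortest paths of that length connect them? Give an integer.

4

The shortest distance is 2. The length-2 paths are: 7–8–4; 7–6–4; 7–5–4; 7–2–4.
That gives 4 distinct shortest paths.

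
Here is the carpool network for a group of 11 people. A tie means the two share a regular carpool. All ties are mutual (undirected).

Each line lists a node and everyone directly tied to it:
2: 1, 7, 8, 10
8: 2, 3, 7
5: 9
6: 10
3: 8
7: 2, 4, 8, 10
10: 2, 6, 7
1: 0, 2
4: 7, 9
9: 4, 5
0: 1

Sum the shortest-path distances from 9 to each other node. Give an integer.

30

Distances from 9: 0:5, 1:4, 2:3, 3:4, 4:1, 5:1, 6:4, 7:2, 8:3, 10:3.
Sum = 5 + 4 + 3 + 4 + 1 + 1 + 4 + 2 + 3 + 3 = 30.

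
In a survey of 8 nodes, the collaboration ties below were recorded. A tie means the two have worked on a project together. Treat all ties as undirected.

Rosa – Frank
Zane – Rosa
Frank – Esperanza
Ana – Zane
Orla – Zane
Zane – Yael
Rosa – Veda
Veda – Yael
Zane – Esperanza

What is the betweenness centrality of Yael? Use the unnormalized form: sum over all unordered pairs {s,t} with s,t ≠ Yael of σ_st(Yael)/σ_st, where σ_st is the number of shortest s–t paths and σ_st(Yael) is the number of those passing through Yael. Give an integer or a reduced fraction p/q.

11/6

Pairs whose geodesics pass through Yael — Zane–Veda: 1/2; Veda–Ana: 1/2; Veda–Esperanza: 1/3; Veda–Orla: 1/2.
All other pairs contribute 0.
Summing the contributions gives betweenness(Yael) = 11/6.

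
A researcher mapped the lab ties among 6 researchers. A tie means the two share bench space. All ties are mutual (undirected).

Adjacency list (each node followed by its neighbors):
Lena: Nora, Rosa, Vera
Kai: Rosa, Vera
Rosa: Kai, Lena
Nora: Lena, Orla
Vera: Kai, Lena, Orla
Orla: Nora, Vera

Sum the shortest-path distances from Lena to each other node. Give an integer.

7

Distances from Lena: Kai:2, Nora:1, Orla:2, Rosa:1, Vera:1.
Sum = 2 + 1 + 2 + 1 + 1 = 7.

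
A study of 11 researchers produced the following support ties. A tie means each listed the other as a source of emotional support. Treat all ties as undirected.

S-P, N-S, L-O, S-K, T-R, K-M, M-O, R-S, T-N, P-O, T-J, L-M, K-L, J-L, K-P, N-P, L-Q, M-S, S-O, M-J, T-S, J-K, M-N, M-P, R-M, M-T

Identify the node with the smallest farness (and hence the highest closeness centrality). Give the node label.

M

Farness (sum of distances to all others) for each node — J:16, K:15, L:15, M:11, N:17, O:16, P:16, Q:24, R:18, S:14, T:16.
The smallest farness is 11, for M, so M has the highest closeness.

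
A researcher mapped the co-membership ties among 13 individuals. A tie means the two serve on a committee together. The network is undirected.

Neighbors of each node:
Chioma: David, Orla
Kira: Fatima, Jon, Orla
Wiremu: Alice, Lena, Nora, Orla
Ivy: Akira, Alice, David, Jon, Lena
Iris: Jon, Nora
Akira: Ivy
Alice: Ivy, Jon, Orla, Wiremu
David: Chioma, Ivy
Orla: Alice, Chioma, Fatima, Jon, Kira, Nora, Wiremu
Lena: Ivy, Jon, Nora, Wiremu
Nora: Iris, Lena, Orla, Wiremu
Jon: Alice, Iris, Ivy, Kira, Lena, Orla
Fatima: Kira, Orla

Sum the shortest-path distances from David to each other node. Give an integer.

Distances from David: Akira:2, Alice:2, Chioma:1, Fatima:3, Iris:3, Ivy:1, Jon:2, Kira:3, Lena:2, Nora:3, Orla:2, Wiremu:3.
Sum = 2 + 2 + 1 + 3 + 3 + 1 + 2 + 3 + 2 + 3 + 2 + 3 = 27.

27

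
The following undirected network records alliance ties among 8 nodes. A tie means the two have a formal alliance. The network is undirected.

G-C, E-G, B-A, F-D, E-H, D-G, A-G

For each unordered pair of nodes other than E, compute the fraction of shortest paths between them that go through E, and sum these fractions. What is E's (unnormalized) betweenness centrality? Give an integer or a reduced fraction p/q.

Pairs whose geodesics pass through E — B–H: 1; G–H: 1; F–H: 1; D–H: 1; A–H: 1; C–H: 1.
All other pairs contribute 0.
Summing the contributions gives betweenness(E) = 6.

6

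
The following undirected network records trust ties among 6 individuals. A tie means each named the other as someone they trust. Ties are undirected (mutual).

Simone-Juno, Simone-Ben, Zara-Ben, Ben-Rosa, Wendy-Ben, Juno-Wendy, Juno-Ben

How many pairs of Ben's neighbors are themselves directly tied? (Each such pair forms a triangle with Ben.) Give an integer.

2

Ben's neighbors: Juno, Rosa, Simone, Wendy, and Zara.
Neighbor pairs that are themselves tied: Ben–Juno–Simone; Ben–Juno–Wendy. Each forms one triangle with Ben, for 2 in total.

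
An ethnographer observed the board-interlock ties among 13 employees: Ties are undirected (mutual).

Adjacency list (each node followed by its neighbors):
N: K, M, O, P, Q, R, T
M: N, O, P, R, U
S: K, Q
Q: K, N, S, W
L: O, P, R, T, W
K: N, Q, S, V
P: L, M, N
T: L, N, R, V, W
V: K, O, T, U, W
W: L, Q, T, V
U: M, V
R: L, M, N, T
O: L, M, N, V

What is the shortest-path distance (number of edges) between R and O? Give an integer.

One shortest route is R – L – O, which uses 2 edges, and R and O are not directly tied, so nothing shorter exists. So d(R,O) = 2.

2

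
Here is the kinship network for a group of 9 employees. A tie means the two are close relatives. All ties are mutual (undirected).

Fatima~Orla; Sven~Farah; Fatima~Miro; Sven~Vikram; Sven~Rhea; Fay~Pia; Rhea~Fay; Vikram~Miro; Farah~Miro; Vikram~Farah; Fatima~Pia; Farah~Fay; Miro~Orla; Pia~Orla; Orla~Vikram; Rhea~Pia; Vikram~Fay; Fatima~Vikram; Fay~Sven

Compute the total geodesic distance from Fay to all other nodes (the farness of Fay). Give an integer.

Distances from Fay: Farah:1, Fatima:2, Miro:2, Orla:2, Pia:1, Rhea:1, Sven:1, Vikram:1.
Sum = 1 + 2 + 2 + 2 + 1 + 1 + 1 + 1 = 11.

11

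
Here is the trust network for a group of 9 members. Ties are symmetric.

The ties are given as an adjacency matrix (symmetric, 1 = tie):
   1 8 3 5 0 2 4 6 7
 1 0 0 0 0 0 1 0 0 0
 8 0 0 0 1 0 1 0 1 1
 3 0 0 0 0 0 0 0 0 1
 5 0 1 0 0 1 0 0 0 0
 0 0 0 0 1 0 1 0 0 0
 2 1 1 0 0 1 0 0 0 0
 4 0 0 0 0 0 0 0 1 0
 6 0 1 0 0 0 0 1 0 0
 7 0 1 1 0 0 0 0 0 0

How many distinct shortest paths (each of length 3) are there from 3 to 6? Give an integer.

1

The shortest distance is 3, and the only length-3 path is 3–7–8–6. So there is exactly 1 shortest path.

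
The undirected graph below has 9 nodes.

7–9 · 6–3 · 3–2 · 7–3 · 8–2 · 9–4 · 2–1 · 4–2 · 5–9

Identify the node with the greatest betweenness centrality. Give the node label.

Unnormalized betweenness of each node: 1:0, 2:15, 3:10, 4:6, 5:0, 6:0, 7:4, 8:0, 9:8.
2 has the largest value, 15, making it the main broker — the node through which the most shortest paths run.

2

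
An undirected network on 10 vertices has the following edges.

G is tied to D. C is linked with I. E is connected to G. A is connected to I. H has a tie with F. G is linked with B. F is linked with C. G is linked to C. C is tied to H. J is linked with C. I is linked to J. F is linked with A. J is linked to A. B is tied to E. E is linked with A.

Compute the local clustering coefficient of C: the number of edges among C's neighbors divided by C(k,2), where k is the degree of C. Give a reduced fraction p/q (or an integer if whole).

C's neighbors: F, G, H, I, and J (k = 5).
Possible neighbor pairs: C(5,2) = 10. Edges among them: F–H, I–J → e = 2.
Clustering(C) = 2/10 = 1/5.

1/5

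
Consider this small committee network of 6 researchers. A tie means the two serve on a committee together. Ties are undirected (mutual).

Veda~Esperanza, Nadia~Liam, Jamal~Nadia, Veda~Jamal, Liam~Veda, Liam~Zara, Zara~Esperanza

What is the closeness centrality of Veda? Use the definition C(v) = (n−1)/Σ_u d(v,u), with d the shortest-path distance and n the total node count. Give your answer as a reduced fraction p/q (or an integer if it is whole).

Distances from Veda: Esperanza:1, Jamal:1, Liam:1, Nadia:2, Zara:2. Sum = 7.
n = 6, so closeness = 5/7.

5/7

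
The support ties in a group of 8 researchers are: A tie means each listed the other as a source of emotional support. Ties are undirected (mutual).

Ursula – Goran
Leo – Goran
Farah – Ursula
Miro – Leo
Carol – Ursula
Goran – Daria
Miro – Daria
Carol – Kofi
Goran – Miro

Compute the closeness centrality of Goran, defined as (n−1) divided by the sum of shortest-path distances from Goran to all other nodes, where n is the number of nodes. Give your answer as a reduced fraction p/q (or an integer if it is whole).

Distances from Goran: Carol:2, Daria:1, Farah:2, Kofi:3, Leo:1, Miro:1, Ursula:1. Sum = 11.
n = 8, so closeness = 7/11.

7/11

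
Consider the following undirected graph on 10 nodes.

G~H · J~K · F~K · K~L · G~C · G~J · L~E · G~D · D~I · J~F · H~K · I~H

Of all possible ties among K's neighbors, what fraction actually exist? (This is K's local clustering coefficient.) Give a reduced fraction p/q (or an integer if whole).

1/6

K's neighbors: F, H, J, and L (k = 4).
Possible neighbor pairs: C(4,2) = 6. Edges among them: F–J → e = 1.
Clustering(K) = 1/6.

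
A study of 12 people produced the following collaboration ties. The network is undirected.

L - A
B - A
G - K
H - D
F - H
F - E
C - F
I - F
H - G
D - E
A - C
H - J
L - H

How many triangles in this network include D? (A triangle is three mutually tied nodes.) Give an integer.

0

D's neighbors are E and H, but none of them are tied to each other, so no triangle contains D.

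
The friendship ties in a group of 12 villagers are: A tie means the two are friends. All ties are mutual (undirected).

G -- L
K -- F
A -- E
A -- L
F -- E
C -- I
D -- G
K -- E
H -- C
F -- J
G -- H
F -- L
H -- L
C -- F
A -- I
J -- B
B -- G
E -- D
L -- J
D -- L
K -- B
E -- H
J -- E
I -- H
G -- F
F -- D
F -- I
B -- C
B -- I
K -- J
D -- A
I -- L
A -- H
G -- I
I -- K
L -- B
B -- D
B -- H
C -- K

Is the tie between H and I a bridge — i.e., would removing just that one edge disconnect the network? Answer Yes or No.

No

Even without that edge, H still reaches I via H – L – I, so the network stays connected. Not a bridge.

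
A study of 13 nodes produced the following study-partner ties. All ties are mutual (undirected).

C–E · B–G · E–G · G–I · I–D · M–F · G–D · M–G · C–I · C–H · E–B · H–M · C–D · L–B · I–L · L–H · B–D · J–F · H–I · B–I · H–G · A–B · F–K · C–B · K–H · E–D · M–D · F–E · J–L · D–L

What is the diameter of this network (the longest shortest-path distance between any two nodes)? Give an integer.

4

Eccentricity of each node (its greatest distance to any other): A:4, B:3, C:3, D:3, E:2, F:3, G:3, H:3, I:3, J:3, K:4, L:2, M:3.
The maximum eccentricity is 4, realized for instance by the pair K–A via K – H – L – B – A. So the diameter is 4.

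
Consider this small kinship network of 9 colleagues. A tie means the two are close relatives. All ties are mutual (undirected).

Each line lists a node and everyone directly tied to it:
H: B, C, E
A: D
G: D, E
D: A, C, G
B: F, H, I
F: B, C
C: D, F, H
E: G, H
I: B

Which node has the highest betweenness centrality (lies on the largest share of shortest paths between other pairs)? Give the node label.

C

Unnormalized betweenness of each node: A:0, B:8, C:10, D:9, E:3, F:3, G:2, H:9, I:0.
C has the largest value, 10, making it the main broker — the node through which the most shortest paths run.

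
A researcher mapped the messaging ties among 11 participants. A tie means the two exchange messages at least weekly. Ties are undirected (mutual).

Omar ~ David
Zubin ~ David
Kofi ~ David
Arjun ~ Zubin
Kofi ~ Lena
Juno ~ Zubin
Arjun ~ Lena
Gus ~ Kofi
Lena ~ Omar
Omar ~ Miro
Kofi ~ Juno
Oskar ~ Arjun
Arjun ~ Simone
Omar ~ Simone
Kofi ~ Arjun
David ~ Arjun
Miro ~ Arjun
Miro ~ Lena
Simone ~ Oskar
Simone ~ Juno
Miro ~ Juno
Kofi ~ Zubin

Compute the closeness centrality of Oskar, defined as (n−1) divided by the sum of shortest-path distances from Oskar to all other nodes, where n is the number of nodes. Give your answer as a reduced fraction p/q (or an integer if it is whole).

Distances from Oskar: Arjun:1, David:2, Gus:3, Juno:2, Kofi:2, Lena:2, Miro:2, Omar:2, Simone:1, Zubin:2. Sum = 19.
n = 11, so closeness = 10/19.

10/19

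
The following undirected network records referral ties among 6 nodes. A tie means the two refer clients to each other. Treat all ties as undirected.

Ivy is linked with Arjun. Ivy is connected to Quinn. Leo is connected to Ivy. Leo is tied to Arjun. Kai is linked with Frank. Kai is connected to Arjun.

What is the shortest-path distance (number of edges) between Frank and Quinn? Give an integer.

One shortest route is Frank – Kai – Arjun – Ivy – Quinn, which uses 4 edges, and at distance 3 from Frank we only reach {Ivy, Leo}, which does not include Quinn. So d(Frank,Quinn) = 4.

4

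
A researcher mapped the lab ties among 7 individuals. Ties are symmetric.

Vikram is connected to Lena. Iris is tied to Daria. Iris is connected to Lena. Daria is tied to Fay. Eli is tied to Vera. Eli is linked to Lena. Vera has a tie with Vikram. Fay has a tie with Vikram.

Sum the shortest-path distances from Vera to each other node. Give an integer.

Distances from Vera: Daria:3, Eli:1, Fay:2, Iris:3, Lena:2, Vikram:1.
Sum = 3 + 1 + 2 + 3 + 2 + 1 = 12.

12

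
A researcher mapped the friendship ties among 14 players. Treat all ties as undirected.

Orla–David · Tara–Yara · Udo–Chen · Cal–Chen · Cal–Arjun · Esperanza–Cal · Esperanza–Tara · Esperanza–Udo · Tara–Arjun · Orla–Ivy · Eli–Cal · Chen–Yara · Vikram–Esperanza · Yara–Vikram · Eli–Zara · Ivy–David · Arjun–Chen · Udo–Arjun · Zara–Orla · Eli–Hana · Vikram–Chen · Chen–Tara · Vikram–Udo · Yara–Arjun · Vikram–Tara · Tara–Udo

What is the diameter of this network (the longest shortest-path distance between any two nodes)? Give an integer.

Eccentricity of each node (its greatest distance to any other): Arjun:5, Cal:4, Chen:5, David:6, Eli:3, Esperanza:5, Hana:4, Ivy:6, Orla:5, Tara:6, Udo:6, Vikram:6, Yara:6, Zara:4.
The maximum eccentricity is 6, realized for instance by the pair Vikram–Ivy via Vikram – Esperanza – Cal – Eli – Zara – Orla – Ivy. So the diameter is 6.

6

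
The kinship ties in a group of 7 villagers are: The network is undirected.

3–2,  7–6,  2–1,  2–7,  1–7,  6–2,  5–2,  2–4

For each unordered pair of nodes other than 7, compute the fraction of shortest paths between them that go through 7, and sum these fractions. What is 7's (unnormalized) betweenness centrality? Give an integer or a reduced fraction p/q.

1/2

Pairs whose geodesics pass through 7 — 6–1: 1/2.
All other pairs contribute 0.
Summing the contributions gives betweenness(7) = 1/2.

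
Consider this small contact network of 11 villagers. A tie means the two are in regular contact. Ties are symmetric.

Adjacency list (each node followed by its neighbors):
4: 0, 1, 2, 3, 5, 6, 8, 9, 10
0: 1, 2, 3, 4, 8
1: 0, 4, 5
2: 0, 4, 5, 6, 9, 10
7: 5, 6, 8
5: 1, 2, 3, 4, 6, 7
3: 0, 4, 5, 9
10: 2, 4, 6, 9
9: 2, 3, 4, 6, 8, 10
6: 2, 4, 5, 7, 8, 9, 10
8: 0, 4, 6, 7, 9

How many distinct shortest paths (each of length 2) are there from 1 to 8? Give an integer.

The shortest distance is 2. The length-2 paths are: 1–0–8; 1–4–8.
That gives 2 distinct shortest paths.

2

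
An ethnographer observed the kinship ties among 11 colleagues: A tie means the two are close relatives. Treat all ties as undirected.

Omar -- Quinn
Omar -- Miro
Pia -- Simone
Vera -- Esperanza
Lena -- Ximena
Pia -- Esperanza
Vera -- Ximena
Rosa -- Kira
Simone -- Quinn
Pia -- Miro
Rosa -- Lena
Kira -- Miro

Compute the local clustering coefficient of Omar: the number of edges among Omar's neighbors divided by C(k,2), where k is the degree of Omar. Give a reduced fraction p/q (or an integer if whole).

Omar's neighbors: Miro and Quinn (k = 2).
Possible neighbor pairs: C(2,2) = 1. Edges among them: none → e = 0.
Clustering(Omar) = 0/1.

0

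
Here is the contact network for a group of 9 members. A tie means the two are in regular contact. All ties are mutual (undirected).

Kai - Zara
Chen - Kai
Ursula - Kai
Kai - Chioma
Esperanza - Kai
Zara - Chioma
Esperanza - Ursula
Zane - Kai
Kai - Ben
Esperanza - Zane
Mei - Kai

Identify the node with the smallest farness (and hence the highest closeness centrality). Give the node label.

Farness (sum of distances to all others) for each node — Ben:15, Chen:15, Chioma:14, Esperanza:13, Kai:8, Mei:15, Ursula:14, Zane:14, Zara:14.
The smallest farness is 8, for Kai, so Kai has the highest closeness.

Kai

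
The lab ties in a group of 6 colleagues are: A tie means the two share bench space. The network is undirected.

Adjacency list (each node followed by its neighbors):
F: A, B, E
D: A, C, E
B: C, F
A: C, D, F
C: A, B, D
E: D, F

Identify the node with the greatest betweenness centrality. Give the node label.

Unnormalized betweenness of each node: A:1, B:1/2, C:3/2, D:3/2, E:1/2, F:2.
F has the largest value, 2, making it the main broker — the node through which the most shortest paths run.

F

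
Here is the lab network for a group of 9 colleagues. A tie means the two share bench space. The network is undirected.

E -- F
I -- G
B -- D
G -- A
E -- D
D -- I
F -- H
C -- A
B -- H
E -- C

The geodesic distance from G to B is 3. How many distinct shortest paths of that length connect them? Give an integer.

1

The shortest distance is 3, and the only length-3 path is G–I–D–B. So there is exactly 1 shortest path.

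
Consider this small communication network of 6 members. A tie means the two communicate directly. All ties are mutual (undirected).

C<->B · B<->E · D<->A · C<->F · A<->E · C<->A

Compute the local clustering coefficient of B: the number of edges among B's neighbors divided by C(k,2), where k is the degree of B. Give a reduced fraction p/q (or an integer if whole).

0

B's neighbors: C and E (k = 2).
Possible neighbor pairs: C(2,2) = 1. Edges among them: none → e = 0.
Clustering(B) = 0/1.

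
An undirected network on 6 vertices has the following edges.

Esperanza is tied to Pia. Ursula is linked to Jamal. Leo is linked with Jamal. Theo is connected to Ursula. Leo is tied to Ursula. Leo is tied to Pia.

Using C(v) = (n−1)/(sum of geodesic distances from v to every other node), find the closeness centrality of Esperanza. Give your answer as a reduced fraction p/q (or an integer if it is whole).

Distances from Esperanza: Jamal:3, Leo:2, Pia:1, Theo:4, Ursula:3. Sum = 13.
n = 6, so closeness = 5/13.

5/13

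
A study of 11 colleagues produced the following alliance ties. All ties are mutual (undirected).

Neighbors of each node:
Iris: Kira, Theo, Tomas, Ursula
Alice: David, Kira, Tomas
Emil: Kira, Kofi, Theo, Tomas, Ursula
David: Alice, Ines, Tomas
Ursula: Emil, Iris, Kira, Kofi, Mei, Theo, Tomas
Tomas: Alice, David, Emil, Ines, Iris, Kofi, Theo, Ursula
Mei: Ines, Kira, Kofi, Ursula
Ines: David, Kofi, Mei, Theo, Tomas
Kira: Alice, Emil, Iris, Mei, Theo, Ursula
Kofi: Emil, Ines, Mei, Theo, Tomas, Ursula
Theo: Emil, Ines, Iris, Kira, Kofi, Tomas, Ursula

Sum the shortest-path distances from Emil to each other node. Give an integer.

Distances from Emil: Alice:2, David:2, Ines:2, Iris:2, Kira:1, Kofi:1, Mei:2, Theo:1, Tomas:1, Ursula:1.
Sum = 2 + 2 + 2 + 2 + 1 + 1 + 2 + 1 + 1 + 1 = 15.

15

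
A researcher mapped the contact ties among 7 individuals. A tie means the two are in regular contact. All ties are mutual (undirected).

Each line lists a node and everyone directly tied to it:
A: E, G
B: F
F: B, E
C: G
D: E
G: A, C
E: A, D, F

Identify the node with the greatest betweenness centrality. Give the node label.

Unnormalized betweenness of each node: A:8, B:0, C:0, D:0, E:11, F:5, G:5.
E has the largest value, 11, making it the main broker — the node through which the most shortest paths run.

E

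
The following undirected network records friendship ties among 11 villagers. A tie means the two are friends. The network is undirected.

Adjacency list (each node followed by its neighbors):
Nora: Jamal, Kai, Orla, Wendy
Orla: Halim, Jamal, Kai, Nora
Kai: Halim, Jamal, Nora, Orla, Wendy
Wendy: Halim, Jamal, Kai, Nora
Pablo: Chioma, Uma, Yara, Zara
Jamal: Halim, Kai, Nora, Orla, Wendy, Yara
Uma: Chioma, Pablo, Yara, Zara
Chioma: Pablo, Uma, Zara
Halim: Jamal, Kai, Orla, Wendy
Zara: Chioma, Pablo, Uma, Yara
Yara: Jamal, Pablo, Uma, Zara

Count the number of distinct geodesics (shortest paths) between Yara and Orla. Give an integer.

The shortest distance is 2, and the only length-2 path is Yara–Jamal–Orla. So there is exactly 1 shortest path.

1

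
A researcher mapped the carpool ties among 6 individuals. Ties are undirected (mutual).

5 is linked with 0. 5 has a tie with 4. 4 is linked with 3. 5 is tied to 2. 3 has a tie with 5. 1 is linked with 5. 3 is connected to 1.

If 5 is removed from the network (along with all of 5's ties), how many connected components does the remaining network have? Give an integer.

Without 5, the remaining ties split the others into: {1, 3, 4}; {0}; {2}.
That's 3 separate components.

3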